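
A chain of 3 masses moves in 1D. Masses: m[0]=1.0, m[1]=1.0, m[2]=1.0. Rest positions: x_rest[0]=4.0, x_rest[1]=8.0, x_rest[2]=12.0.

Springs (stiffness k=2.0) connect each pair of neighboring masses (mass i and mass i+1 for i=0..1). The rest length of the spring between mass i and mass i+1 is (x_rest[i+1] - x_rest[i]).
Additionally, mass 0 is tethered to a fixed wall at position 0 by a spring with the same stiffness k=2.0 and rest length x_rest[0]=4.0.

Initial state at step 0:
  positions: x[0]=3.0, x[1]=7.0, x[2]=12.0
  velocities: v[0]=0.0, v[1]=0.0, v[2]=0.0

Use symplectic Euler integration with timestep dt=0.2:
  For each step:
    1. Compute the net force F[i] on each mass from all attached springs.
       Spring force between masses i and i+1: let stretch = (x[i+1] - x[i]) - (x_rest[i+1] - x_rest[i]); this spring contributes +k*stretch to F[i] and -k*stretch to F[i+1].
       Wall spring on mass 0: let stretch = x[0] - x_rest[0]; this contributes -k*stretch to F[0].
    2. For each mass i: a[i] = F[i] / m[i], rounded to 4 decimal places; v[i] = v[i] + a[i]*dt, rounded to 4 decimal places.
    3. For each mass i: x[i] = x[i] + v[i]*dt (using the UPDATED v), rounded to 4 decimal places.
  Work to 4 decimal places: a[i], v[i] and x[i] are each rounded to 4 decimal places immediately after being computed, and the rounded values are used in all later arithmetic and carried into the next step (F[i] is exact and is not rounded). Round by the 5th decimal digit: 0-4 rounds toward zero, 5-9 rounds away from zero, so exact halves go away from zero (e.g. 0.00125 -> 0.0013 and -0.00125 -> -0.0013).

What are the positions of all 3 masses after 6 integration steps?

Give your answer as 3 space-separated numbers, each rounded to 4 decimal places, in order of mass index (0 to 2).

Step 0: x=[3.0000 7.0000 12.0000] v=[0.0000 0.0000 0.0000]
Step 1: x=[3.0800 7.0800 11.9200] v=[0.4000 0.4000 -0.4000]
Step 2: x=[3.2336 7.2272 11.7728] v=[0.7680 0.7360 -0.7360]
Step 3: x=[3.4480 7.4186 11.5820] v=[1.0720 0.9568 -0.9542]
Step 4: x=[3.7042 7.6254 11.3781] v=[1.2810 1.0339 -1.0196]
Step 5: x=[3.9778 7.8187 11.1940] v=[1.3678 0.9665 -0.9207]
Step 6: x=[4.2404 7.9748 11.0598] v=[1.3130 0.7803 -0.6708]

Answer: 4.2404 7.9748 11.0598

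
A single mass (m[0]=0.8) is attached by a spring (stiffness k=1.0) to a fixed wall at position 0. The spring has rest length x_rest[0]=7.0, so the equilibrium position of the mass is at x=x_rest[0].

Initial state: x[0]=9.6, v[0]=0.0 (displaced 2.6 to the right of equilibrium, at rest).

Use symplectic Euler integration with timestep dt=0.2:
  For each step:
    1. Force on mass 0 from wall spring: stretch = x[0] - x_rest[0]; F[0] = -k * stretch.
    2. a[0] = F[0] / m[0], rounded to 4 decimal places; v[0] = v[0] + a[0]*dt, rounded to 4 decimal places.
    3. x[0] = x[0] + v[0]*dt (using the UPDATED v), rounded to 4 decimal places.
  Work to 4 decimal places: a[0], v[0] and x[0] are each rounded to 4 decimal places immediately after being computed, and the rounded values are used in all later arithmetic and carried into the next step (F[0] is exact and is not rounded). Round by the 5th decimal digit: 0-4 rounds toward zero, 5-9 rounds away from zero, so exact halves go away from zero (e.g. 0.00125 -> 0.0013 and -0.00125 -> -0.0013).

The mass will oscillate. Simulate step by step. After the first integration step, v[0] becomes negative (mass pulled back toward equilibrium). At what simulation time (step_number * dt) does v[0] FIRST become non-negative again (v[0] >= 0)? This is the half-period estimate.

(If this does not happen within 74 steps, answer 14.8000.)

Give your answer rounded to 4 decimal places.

Step 0: x=[9.6000] v=[0.0000]
Step 1: x=[9.4700] v=[-0.6500]
Step 2: x=[9.2165] v=[-1.2675]
Step 3: x=[8.8522] v=[-1.8216]
Step 4: x=[8.3953] v=[-2.2847]
Step 5: x=[7.8686] v=[-2.6335]
Step 6: x=[7.2985] v=[-2.8507]
Step 7: x=[6.7134] v=[-2.9253]
Step 8: x=[6.1427] v=[-2.8536]
Step 9: x=[5.6148] v=[-2.6393]
Step 10: x=[5.1562] v=[-2.2930]
Step 11: x=[4.7898] v=[-1.8320]
Step 12: x=[4.5339] v=[-1.2794]
Step 13: x=[4.4013] v=[-0.6629]
Step 14: x=[4.3987] v=[-0.0132]
Step 15: x=[4.5261] v=[0.6371]
First v>=0 after going negative at step 15, time=3.0000

Answer: 3.0000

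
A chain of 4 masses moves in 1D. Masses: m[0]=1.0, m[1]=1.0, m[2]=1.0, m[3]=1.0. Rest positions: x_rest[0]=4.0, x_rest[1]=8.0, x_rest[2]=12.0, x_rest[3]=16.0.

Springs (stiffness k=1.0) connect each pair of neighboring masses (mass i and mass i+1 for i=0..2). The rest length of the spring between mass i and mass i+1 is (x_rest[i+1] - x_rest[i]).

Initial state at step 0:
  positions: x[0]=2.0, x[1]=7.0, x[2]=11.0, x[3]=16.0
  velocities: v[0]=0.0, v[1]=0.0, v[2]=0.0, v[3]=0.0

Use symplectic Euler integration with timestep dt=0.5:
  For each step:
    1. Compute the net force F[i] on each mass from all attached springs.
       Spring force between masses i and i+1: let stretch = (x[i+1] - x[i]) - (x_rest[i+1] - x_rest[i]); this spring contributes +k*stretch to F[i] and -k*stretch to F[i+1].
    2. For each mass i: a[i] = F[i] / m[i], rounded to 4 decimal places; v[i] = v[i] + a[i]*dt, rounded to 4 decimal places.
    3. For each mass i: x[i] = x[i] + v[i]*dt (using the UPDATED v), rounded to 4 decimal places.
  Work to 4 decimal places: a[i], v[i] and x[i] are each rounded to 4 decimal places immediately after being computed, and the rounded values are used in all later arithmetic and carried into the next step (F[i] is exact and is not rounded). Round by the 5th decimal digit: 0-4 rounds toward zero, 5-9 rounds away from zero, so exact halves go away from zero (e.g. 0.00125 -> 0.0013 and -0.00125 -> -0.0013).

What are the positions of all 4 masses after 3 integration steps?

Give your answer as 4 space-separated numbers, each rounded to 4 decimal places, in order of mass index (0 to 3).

Answer: 2.9688 6.5313 11.4688 15.0313

Derivation:
Step 0: x=[2.0000 7.0000 11.0000 16.0000] v=[0.0000 0.0000 0.0000 0.0000]
Step 1: x=[2.2500 6.7500 11.2500 15.7500] v=[0.5000 -0.5000 0.5000 -0.5000]
Step 2: x=[2.6250 6.5000 11.5000 15.3750] v=[0.7500 -0.5000 0.5000 -0.7500]
Step 3: x=[2.9688 6.5313 11.4688 15.0313] v=[0.6875 0.0625 -0.0625 -0.6875]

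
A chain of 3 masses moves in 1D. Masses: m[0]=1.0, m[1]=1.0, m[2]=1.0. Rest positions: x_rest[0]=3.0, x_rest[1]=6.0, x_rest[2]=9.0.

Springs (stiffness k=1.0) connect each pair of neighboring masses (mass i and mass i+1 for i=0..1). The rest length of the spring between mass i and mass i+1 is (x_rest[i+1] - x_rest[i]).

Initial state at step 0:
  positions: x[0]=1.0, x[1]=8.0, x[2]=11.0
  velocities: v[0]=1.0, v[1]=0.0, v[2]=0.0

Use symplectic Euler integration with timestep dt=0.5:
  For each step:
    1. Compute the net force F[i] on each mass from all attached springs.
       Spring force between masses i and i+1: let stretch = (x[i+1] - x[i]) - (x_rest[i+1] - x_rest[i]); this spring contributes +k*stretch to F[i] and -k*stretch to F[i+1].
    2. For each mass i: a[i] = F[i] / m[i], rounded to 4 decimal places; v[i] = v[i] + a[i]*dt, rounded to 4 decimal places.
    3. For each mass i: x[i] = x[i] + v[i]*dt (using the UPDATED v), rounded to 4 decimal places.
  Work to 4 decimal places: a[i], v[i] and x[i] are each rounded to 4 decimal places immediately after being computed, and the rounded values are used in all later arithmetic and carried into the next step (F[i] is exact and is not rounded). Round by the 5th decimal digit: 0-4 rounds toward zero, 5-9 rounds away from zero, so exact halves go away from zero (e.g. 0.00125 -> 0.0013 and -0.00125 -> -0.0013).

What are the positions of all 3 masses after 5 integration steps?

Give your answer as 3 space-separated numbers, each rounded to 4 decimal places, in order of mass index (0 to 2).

Step 0: x=[1.0000 8.0000 11.0000] v=[1.0000 0.0000 0.0000]
Step 1: x=[2.5000 7.0000 11.0000] v=[3.0000 -2.0000 0.0000]
Step 2: x=[4.3750 5.8750 10.7500] v=[3.7500 -2.2500 -0.5000]
Step 3: x=[5.8750 5.5938 10.0313] v=[3.0000 -0.5625 -1.4375]
Step 4: x=[6.5547 6.4923 8.9532] v=[1.3594 1.7969 -2.1563]
Step 5: x=[6.4688 8.0216 8.0098] v=[-0.1718 3.0586 -1.8868]

Answer: 6.4688 8.0216 8.0098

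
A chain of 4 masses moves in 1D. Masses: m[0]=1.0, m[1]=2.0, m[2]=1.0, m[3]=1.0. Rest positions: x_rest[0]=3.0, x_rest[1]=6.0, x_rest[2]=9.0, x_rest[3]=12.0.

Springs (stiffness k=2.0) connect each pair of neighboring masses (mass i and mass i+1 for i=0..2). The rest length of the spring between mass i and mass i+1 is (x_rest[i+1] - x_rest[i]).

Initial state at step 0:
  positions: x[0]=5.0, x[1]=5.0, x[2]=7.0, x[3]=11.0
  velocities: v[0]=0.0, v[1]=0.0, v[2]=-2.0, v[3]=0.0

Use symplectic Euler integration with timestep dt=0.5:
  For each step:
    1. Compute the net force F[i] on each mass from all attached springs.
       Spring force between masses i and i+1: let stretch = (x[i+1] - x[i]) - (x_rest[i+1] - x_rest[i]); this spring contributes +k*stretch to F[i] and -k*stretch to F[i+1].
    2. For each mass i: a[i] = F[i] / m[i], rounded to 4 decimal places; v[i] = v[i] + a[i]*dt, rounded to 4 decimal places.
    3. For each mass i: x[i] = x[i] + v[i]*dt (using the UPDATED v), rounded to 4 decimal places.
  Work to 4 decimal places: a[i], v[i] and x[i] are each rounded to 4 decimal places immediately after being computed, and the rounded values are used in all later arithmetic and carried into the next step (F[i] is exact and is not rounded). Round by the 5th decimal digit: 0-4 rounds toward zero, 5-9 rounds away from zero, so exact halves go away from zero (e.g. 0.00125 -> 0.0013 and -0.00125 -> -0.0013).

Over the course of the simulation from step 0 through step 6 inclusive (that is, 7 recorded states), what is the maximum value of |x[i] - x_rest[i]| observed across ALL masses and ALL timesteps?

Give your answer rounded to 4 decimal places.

Step 0: x=[5.0000 5.0000 7.0000 11.0000] v=[0.0000 0.0000 -2.0000 0.0000]
Step 1: x=[3.5000 5.5000 7.0000 10.5000] v=[-3.0000 1.0000 0.0000 -1.0000]
Step 2: x=[1.5000 5.8750 8.0000 9.7500] v=[-4.0000 0.7500 2.0000 -1.5000]
Step 3: x=[0.1875 5.6875 8.8125 9.6250] v=[-2.6250 -0.3750 1.6250 -0.2500]
Step 4: x=[0.1250 4.9063 8.4688 10.5938] v=[-0.1250 -1.5625 -0.6875 1.9375]
Step 5: x=[0.9532 3.8204 7.4063 12.0001] v=[1.6563 -2.1719 -2.1250 2.8125]
Step 6: x=[1.7150 2.9141 6.8478 12.6095] v=[1.5235 -1.8126 -1.1171 1.2187]
Max displacement = 3.0859

Answer: 3.0859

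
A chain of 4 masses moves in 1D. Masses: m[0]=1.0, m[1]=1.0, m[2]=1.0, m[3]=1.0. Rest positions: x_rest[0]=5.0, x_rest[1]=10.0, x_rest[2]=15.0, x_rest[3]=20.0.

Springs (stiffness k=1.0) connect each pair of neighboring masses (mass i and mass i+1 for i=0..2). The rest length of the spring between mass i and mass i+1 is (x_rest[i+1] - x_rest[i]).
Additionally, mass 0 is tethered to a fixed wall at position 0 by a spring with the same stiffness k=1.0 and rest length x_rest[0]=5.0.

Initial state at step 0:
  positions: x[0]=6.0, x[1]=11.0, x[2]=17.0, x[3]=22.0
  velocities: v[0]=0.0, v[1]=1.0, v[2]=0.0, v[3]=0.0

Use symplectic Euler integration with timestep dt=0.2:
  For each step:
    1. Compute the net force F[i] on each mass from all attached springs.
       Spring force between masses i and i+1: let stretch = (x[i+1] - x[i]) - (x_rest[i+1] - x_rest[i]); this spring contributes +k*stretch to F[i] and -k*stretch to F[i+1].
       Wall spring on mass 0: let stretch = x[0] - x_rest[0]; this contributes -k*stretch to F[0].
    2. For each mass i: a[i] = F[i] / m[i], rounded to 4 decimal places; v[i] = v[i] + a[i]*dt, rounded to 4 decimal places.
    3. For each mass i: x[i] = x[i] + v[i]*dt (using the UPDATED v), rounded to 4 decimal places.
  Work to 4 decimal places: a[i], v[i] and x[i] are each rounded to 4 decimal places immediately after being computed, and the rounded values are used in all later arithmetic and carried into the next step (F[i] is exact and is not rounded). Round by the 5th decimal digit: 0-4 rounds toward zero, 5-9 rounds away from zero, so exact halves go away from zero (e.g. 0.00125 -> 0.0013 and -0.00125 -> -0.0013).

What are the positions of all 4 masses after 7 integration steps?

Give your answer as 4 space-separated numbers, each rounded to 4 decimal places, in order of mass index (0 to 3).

Step 0: x=[6.0000 11.0000 17.0000 22.0000] v=[0.0000 1.0000 0.0000 0.0000]
Step 1: x=[5.9600 11.2400 16.9600 22.0000] v=[-0.2000 1.2000 -0.2000 0.0000]
Step 2: x=[5.8928 11.4976 16.8928 21.9984] v=[-0.3360 1.2880 -0.3360 -0.0080]
Step 3: x=[5.8141 11.7468 16.8140 21.9926] v=[-0.3936 1.2461 -0.3939 -0.0291]
Step 4: x=[5.7401 11.9614 16.7397 21.9796] v=[-0.3699 1.0730 -0.3716 -0.0648]
Step 5: x=[5.6854 12.1183 16.6838 21.9570] v=[-0.2737 0.7844 -0.2793 -0.1128]
Step 6: x=[5.6606 12.2005 16.6562 21.9235] v=[-0.1242 0.4109 -0.1378 -0.1674]
Step 7: x=[5.6709 12.1993 16.6611 21.8793] v=[0.0517 -0.0059 0.0245 -0.2209]

Answer: 5.6709 12.1993 16.6611 21.8793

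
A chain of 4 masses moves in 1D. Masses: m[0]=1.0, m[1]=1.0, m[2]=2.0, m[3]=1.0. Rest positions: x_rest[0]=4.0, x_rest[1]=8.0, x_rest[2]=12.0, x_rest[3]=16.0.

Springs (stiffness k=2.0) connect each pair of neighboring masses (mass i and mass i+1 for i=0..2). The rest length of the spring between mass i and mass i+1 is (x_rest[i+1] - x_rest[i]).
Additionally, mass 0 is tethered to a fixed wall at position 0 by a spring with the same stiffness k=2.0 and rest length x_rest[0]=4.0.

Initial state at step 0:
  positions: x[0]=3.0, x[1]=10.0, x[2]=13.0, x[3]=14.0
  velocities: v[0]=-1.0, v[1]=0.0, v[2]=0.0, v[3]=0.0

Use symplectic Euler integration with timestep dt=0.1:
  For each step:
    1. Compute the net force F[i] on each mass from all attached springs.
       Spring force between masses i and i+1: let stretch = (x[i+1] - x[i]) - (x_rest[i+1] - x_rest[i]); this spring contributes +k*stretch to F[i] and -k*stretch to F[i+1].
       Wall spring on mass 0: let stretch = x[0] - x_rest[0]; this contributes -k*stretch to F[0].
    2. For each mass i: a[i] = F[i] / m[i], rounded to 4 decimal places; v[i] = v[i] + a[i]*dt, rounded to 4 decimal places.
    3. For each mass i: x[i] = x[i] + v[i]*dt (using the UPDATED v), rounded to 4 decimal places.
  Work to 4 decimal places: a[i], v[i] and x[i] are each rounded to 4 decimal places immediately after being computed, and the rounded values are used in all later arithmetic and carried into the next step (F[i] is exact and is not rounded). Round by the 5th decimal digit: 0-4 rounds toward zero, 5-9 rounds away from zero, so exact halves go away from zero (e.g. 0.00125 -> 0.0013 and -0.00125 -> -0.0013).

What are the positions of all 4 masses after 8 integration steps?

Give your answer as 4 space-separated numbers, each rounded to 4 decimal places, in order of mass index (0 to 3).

Step 0: x=[3.0000 10.0000 13.0000 14.0000] v=[-1.0000 0.0000 0.0000 0.0000]
Step 1: x=[2.9800 9.9200 12.9800 14.0600] v=[-0.2000 -0.8000 -0.2000 0.6000]
Step 2: x=[3.0392 9.7624 12.9402 14.1784] v=[0.5920 -1.5760 -0.3980 1.1840]
Step 3: x=[3.1721 9.5339 12.8810 14.3520] v=[1.3288 -2.2851 -0.5920 1.7364]
Step 4: x=[3.3688 9.2451 12.8030 14.5762] v=[1.9667 -2.8880 -0.7796 2.2422]
Step 5: x=[3.6156 8.9099 12.7072 14.8450] v=[2.4682 -3.3517 -0.9581 2.6876]
Step 6: x=[3.8960 8.5448 12.5948 15.1510] v=[2.8039 -3.6511 -1.1241 3.0600]
Step 7: x=[4.1915 8.1677 12.4675 15.4859] v=[2.9545 -3.7709 -1.2735 3.3488]
Step 8: x=[4.4826 7.7971 12.3273 15.8404] v=[2.9114 -3.7062 -1.4016 3.5451]

Answer: 4.4826 7.7971 12.3273 15.8404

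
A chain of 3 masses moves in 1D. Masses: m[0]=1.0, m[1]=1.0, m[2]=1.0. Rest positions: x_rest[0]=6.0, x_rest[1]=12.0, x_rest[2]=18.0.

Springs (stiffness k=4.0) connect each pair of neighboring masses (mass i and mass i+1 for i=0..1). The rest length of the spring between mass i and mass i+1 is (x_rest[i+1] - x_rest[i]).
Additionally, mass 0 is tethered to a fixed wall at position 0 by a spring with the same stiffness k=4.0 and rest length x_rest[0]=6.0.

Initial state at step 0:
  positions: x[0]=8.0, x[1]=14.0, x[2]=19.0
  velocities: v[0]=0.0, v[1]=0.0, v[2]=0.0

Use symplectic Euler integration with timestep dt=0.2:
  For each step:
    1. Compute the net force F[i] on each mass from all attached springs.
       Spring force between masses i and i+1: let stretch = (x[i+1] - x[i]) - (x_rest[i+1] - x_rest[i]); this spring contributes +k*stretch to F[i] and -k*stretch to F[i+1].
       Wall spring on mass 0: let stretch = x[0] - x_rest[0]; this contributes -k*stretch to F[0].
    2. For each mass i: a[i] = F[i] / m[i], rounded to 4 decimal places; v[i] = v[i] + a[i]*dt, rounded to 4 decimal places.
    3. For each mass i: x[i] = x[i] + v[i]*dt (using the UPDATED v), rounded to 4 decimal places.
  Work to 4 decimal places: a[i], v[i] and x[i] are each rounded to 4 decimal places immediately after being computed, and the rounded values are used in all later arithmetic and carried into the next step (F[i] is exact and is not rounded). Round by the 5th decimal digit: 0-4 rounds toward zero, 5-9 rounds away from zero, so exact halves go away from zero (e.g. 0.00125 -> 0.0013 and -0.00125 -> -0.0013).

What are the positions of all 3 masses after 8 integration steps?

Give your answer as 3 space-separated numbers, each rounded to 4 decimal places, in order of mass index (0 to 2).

Step 0: x=[8.0000 14.0000 19.0000] v=[0.0000 0.0000 0.0000]
Step 1: x=[7.6800 13.8400 19.1600] v=[-1.6000 -0.8000 0.8000]
Step 2: x=[7.1168 13.5456 19.4288] v=[-2.8160 -1.4720 1.3440]
Step 3: x=[6.4435 13.1639 19.7163] v=[-3.3664 -1.9085 1.4374]
Step 4: x=[5.8145 12.7553 19.9154] v=[-3.1449 -2.0429 0.9955]
Step 5: x=[5.3657 12.3818 19.9289] v=[-2.2439 -1.8675 0.0674]
Step 6: x=[5.1810 12.0933 19.6948] v=[-0.9236 -1.4427 -1.1703]
Step 7: x=[5.2733 11.9150 19.2045] v=[0.4614 -0.8913 -2.4515]
Step 8: x=[5.5845 11.8404 18.5079] v=[1.5561 -0.3731 -3.4831]

Answer: 5.5845 11.8404 18.5079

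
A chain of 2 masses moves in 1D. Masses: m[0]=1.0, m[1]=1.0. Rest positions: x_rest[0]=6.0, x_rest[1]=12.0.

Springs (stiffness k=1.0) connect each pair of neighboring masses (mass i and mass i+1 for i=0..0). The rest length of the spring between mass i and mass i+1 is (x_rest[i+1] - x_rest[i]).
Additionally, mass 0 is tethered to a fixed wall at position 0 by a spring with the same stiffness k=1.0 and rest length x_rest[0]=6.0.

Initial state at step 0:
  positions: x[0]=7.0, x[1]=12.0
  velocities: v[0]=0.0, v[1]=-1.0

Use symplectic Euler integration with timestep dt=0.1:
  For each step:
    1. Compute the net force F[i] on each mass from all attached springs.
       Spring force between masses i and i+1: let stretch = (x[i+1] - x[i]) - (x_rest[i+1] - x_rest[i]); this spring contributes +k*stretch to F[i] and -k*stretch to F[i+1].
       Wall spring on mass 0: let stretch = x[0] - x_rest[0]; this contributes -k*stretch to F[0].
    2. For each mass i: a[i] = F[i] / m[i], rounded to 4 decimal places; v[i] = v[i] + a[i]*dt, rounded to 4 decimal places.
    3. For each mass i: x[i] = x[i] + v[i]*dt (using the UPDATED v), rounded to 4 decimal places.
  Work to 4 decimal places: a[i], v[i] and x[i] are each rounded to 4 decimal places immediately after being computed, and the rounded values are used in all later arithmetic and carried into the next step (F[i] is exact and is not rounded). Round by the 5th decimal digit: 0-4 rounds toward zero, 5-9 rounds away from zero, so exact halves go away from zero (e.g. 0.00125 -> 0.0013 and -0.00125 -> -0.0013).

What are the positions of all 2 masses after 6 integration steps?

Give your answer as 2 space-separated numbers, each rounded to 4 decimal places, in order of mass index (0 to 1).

Step 0: x=[7.0000 12.0000] v=[0.0000 -1.0000]
Step 1: x=[6.9800 11.9100] v=[-0.2000 -0.9000]
Step 2: x=[6.9395 11.8307] v=[-0.4050 -0.7930]
Step 3: x=[6.8785 11.7625] v=[-0.6098 -0.6821]
Step 4: x=[6.7976 11.7055] v=[-0.8093 -0.5705]
Step 5: x=[6.6978 11.6594] v=[-0.9983 -0.4613]
Step 6: x=[6.5806 11.6237] v=[-1.1719 -0.3575]

Answer: 6.5806 11.6237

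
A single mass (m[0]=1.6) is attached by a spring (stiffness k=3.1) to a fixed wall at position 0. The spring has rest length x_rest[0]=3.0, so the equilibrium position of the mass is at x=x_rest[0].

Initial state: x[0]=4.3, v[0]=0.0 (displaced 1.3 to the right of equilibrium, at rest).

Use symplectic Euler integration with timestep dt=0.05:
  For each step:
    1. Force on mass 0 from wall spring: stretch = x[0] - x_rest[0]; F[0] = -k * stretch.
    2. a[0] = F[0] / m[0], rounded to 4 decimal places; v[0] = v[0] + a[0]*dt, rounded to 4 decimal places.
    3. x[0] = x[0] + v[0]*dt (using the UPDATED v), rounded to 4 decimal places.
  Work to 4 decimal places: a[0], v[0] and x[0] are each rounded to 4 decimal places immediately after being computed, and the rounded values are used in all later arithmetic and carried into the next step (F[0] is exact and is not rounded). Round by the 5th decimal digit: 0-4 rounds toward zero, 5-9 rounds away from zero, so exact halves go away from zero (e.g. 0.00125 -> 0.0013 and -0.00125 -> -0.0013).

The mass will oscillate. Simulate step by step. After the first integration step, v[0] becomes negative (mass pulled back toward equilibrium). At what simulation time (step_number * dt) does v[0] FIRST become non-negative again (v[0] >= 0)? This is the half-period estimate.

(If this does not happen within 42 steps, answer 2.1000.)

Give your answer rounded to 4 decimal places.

Step 0: x=[4.3000] v=[0.0000]
Step 1: x=[4.2937] v=[-0.1259]
Step 2: x=[4.2811] v=[-0.2512]
Step 3: x=[4.2623] v=[-0.3753]
Step 4: x=[4.2374] v=[-0.4976]
Step 5: x=[4.2065] v=[-0.6175]
Step 6: x=[4.1698] v=[-0.7344]
Step 7: x=[4.1274] v=[-0.8477]
Step 8: x=[4.0796] v=[-0.9569]
Step 9: x=[4.0265] v=[-1.0615]
Step 10: x=[3.9685] v=[-1.1609]
Step 11: x=[3.9058] v=[-1.2547]
Step 12: x=[3.8387] v=[-1.3425]
Step 13: x=[3.7675] v=[-1.4238]
Step 14: x=[3.6926] v=[-1.4982]
Step 15: x=[3.6143] v=[-1.5653]
Step 16: x=[3.5331] v=[-1.6248]
Step 17: x=[3.4493] v=[-1.6764]
Step 18: x=[3.3633] v=[-1.7199]
Step 19: x=[3.2755] v=[-1.7551]
Step 20: x=[3.1864] v=[-1.7818]
Step 21: x=[3.0964] v=[-1.7999]
Step 22: x=[3.0059] v=[-1.8092]
Step 23: x=[2.9154] v=[-1.8098]
Step 24: x=[2.8253] v=[-1.8016]
Step 25: x=[2.7361] v=[-1.7847]
Step 26: x=[2.6481] v=[-1.7591]
Step 27: x=[2.5619] v=[-1.7250]
Step 28: x=[2.4778] v=[-1.6826]
Step 29: x=[2.3962] v=[-1.6320]
Step 30: x=[2.3175] v=[-1.5735]
Step 31: x=[2.2421] v=[-1.5074]
Step 32: x=[2.1704] v=[-1.4340]
Step 33: x=[2.1027] v=[-1.3536]
Step 34: x=[2.0394] v=[-1.2667]
Step 35: x=[1.9807] v=[-1.1736]
Step 36: x=[1.9270] v=[-1.0749]
Step 37: x=[1.8785] v=[-0.9710]
Step 38: x=[1.8354] v=[-0.8624]
Step 39: x=[1.7979] v=[-0.7496]
Step 40: x=[1.7662] v=[-0.6331]
Step 41: x=[1.7405] v=[-0.5136]
Step 42: x=[1.7209] v=[-0.3916]
v[0] did not become non-negative within 42 steps; using fallback time=2.1000

Answer: 2.1000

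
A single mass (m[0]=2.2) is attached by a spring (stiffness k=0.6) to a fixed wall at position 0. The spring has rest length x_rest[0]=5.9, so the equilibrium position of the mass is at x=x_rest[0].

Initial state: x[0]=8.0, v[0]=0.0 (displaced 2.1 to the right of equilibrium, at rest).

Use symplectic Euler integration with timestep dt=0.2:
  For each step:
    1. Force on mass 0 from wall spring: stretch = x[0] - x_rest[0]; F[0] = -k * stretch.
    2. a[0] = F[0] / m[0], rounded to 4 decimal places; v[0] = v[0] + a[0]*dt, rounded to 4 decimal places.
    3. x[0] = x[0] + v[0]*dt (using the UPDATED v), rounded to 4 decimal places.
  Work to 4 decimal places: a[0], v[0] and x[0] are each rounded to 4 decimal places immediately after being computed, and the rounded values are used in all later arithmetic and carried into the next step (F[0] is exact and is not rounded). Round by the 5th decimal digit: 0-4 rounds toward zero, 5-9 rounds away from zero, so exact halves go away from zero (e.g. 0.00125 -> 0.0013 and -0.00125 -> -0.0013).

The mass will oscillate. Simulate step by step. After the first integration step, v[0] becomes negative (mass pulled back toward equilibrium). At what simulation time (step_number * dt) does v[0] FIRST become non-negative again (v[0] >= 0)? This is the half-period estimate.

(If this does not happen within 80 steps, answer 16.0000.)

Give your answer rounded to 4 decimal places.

Answer: 6.2000

Derivation:
Step 0: x=[8.0000] v=[0.0000]
Step 1: x=[7.9771] v=[-0.1145]
Step 2: x=[7.9315] v=[-0.2278]
Step 3: x=[7.8638] v=[-0.3386]
Step 4: x=[7.7747] v=[-0.4457]
Step 5: x=[7.6651] v=[-0.5480]
Step 6: x=[7.5362] v=[-0.6443]
Step 7: x=[7.3895] v=[-0.7335]
Step 8: x=[7.2266] v=[-0.8147]
Step 9: x=[7.0492] v=[-0.8871]
Step 10: x=[6.8592] v=[-0.9498]
Step 11: x=[6.6588] v=[-1.0021]
Step 12: x=[6.4501] v=[-1.0435]
Step 13: x=[6.2354] v=[-1.0735]
Step 14: x=[6.0170] v=[-1.0918]
Step 15: x=[5.7974] v=[-1.0982]
Step 16: x=[5.5789] v=[-1.0926]
Step 17: x=[5.3639] v=[-1.0751]
Step 18: x=[5.1547] v=[-1.0459]
Step 19: x=[4.9537] v=[-1.0052]
Step 20: x=[4.7630] v=[-0.9536]
Step 21: x=[4.5847] v=[-0.8916]
Step 22: x=[4.4207] v=[-0.8199]
Step 23: x=[4.2729] v=[-0.7392]
Step 24: x=[4.1428] v=[-0.6504]
Step 25: x=[4.0319] v=[-0.5546]
Step 26: x=[3.9414] v=[-0.4527]
Step 27: x=[3.8722] v=[-0.3459]
Step 28: x=[3.8251] v=[-0.2353]
Step 29: x=[3.8007] v=[-0.1221]
Step 30: x=[3.7992] v=[-0.0076]
Step 31: x=[3.8206] v=[0.1070]
First v>=0 after going negative at step 31, time=6.2000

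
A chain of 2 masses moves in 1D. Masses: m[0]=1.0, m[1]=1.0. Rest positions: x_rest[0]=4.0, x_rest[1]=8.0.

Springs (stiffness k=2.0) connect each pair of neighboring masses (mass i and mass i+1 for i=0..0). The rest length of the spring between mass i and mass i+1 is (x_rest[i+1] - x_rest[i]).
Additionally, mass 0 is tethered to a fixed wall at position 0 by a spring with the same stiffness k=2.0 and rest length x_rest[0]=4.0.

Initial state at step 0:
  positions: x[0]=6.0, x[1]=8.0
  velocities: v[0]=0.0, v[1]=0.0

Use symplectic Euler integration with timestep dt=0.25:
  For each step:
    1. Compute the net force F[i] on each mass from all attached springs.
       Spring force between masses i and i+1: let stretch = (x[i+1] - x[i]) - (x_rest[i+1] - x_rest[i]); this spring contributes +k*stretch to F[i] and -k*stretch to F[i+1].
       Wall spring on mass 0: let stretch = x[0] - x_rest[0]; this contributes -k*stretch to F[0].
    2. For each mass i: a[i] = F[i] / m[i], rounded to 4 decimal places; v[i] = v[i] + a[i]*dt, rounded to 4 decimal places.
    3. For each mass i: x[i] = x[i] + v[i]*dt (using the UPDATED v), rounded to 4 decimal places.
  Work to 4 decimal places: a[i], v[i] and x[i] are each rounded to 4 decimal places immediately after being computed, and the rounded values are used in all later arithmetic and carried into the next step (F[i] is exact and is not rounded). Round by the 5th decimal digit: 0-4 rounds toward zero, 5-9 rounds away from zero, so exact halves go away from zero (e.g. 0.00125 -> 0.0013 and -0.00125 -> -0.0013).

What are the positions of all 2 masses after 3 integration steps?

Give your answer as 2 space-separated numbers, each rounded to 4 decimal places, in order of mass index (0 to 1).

Answer: 3.7305 9.0626

Derivation:
Step 0: x=[6.0000 8.0000] v=[0.0000 0.0000]
Step 1: x=[5.5000 8.2500] v=[-2.0000 1.0000]
Step 2: x=[4.6563 8.6563] v=[-3.3750 1.6250]
Step 3: x=[3.7305 9.0626] v=[-3.7032 1.6250]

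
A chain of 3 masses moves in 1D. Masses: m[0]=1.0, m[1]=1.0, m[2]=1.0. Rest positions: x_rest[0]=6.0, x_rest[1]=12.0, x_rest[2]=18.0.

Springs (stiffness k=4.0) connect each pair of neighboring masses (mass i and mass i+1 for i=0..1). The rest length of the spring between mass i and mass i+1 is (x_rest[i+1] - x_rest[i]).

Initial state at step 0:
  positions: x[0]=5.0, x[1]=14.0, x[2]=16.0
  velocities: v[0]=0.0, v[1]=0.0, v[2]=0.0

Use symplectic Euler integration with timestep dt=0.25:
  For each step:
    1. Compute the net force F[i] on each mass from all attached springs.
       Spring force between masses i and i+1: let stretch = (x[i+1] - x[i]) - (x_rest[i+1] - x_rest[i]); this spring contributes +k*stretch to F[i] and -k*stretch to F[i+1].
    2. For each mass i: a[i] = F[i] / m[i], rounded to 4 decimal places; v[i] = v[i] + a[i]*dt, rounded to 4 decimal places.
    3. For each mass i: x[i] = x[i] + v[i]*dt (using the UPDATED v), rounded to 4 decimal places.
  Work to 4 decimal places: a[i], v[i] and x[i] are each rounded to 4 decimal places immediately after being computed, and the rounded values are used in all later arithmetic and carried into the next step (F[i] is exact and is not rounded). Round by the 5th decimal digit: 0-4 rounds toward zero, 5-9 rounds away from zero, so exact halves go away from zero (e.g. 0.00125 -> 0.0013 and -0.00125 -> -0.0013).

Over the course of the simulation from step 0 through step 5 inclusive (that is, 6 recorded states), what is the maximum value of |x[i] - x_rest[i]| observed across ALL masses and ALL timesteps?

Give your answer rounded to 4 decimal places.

Answer: 2.9219

Derivation:
Step 0: x=[5.0000 14.0000 16.0000] v=[0.0000 0.0000 0.0000]
Step 1: x=[5.7500 12.2500 17.0000] v=[3.0000 -7.0000 4.0000]
Step 2: x=[6.6250 10.0625 18.3125] v=[3.5000 -8.7500 5.2500]
Step 3: x=[6.8594 9.0781 19.0625] v=[0.9375 -3.9375 3.0000]
Step 4: x=[6.1485 10.0352 18.8164] v=[-2.8438 3.8282 -0.9844]
Step 5: x=[4.9092 12.2159 17.8750] v=[-4.9571 8.7227 -3.7656]
Max displacement = 2.9219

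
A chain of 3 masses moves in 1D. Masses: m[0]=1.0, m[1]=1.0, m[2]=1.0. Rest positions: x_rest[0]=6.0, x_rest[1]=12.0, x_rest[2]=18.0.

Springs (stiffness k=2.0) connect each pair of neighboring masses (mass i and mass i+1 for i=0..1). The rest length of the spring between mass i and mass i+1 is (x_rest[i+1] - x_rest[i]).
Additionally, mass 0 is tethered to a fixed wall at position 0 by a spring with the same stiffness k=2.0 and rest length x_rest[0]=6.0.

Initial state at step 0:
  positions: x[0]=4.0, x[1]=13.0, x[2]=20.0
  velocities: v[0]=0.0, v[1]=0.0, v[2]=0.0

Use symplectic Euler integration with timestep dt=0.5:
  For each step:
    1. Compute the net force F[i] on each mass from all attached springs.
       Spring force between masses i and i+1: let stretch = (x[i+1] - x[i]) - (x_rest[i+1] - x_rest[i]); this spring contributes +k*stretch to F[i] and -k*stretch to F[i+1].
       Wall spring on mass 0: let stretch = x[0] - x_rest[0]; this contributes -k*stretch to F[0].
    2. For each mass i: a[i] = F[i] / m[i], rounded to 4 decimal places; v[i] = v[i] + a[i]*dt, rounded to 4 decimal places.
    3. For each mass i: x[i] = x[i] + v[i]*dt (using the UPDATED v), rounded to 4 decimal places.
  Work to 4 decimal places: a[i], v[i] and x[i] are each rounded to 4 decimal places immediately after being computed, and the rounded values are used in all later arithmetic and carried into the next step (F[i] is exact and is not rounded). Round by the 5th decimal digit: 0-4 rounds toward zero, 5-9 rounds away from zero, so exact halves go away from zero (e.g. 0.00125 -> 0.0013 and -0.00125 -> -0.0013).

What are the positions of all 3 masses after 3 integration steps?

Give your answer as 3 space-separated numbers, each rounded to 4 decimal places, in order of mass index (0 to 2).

Answer: 8.0000 13.3750 16.8750

Derivation:
Step 0: x=[4.0000 13.0000 20.0000] v=[0.0000 0.0000 0.0000]
Step 1: x=[6.5000 12.0000 19.5000] v=[5.0000 -2.0000 -1.0000]
Step 2: x=[8.5000 12.0000 18.2500] v=[4.0000 0.0000 -2.5000]
Step 3: x=[8.0000 13.3750 16.8750] v=[-1.0000 2.7500 -2.7500]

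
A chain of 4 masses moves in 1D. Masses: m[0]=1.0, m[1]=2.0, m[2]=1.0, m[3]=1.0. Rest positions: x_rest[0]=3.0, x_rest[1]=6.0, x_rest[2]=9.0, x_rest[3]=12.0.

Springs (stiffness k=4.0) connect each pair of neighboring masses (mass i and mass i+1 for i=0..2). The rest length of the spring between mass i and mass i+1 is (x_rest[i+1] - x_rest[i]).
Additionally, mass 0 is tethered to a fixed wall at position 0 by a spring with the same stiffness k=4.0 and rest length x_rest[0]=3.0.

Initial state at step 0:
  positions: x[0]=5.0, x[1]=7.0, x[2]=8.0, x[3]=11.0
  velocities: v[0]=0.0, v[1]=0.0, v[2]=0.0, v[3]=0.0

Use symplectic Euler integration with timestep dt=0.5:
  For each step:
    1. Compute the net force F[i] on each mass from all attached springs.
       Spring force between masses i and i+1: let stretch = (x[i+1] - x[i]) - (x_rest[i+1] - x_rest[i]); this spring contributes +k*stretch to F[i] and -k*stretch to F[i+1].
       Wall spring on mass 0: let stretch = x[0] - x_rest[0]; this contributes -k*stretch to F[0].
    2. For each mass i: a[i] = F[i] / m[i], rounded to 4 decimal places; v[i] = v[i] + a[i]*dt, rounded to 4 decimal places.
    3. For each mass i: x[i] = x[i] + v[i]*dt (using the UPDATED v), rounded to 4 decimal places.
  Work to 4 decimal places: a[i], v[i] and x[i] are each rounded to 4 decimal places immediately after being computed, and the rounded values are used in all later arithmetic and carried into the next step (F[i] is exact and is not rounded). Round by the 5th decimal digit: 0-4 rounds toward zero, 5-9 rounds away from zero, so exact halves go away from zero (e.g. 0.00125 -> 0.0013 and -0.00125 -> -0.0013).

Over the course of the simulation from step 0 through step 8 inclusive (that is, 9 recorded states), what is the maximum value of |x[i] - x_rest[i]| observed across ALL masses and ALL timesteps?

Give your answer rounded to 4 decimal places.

Answer: 2.7500

Derivation:
Step 0: x=[5.0000 7.0000 8.0000 11.0000] v=[0.0000 0.0000 0.0000 0.0000]
Step 1: x=[2.0000 6.5000 10.0000 11.0000] v=[-6.0000 -1.0000 4.0000 0.0000]
Step 2: x=[1.5000 5.5000 9.5000 13.0000] v=[-1.0000 -2.0000 -1.0000 4.0000]
Step 3: x=[3.5000 4.5000 8.5000 14.5000] v=[4.0000 -2.0000 -2.0000 3.0000]
Step 4: x=[3.0000 5.0000 9.5000 13.0000] v=[-1.0000 1.0000 2.0000 -3.0000]
Step 5: x=[1.5000 6.7500 9.5000 11.0000] v=[-3.0000 3.5000 0.0000 -4.0000]
Step 6: x=[3.7500 7.2500 8.2500 10.5000] v=[4.5000 1.0000 -2.5000 -1.0000]
Step 7: x=[5.7500 6.5000 8.2500 10.7500] v=[4.0000 -1.5000 0.0000 0.5000]
Step 8: x=[2.7500 6.2500 9.0000 11.5000] v=[-6.0000 -0.5000 1.5000 1.5000]
Max displacement = 2.7500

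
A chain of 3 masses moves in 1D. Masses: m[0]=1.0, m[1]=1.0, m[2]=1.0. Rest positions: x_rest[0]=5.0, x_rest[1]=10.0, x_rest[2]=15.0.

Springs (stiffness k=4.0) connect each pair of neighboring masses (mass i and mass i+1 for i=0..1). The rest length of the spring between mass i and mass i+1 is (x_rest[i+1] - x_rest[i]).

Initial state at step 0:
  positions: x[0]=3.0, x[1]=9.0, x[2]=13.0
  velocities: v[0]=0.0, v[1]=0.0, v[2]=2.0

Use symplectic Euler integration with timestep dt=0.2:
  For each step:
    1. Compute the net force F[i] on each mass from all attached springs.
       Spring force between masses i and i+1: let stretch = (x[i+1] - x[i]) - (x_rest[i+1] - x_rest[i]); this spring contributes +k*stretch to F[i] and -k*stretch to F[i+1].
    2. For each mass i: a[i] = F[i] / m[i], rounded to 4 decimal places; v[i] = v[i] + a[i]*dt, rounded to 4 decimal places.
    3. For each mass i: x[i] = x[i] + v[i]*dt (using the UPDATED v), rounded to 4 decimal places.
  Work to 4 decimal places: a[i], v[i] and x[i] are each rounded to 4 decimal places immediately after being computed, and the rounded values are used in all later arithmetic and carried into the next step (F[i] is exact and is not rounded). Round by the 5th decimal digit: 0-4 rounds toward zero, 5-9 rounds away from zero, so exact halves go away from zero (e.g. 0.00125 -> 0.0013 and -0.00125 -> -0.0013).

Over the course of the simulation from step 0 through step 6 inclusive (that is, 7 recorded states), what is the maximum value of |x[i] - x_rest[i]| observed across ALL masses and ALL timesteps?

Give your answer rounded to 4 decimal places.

Step 0: x=[3.0000 9.0000 13.0000] v=[0.0000 0.0000 2.0000]
Step 1: x=[3.1600 8.6800 13.5600] v=[0.8000 -1.6000 2.8000]
Step 2: x=[3.4032 8.2576 14.1392] v=[1.2160 -2.1120 2.8960]
Step 3: x=[3.6231 7.9996 14.5773] v=[1.0995 -1.2902 2.1907]
Step 4: x=[3.7432 8.0938 14.7630] v=[0.6007 0.4708 0.9285]
Step 5: x=[3.7594 8.5589 14.6816] v=[0.0812 2.3257 -0.4069]
Step 6: x=[3.7436 9.2358 14.4206] v=[-0.0792 3.3843 -1.3051]
Max displacement = 2.0004

Answer: 2.0004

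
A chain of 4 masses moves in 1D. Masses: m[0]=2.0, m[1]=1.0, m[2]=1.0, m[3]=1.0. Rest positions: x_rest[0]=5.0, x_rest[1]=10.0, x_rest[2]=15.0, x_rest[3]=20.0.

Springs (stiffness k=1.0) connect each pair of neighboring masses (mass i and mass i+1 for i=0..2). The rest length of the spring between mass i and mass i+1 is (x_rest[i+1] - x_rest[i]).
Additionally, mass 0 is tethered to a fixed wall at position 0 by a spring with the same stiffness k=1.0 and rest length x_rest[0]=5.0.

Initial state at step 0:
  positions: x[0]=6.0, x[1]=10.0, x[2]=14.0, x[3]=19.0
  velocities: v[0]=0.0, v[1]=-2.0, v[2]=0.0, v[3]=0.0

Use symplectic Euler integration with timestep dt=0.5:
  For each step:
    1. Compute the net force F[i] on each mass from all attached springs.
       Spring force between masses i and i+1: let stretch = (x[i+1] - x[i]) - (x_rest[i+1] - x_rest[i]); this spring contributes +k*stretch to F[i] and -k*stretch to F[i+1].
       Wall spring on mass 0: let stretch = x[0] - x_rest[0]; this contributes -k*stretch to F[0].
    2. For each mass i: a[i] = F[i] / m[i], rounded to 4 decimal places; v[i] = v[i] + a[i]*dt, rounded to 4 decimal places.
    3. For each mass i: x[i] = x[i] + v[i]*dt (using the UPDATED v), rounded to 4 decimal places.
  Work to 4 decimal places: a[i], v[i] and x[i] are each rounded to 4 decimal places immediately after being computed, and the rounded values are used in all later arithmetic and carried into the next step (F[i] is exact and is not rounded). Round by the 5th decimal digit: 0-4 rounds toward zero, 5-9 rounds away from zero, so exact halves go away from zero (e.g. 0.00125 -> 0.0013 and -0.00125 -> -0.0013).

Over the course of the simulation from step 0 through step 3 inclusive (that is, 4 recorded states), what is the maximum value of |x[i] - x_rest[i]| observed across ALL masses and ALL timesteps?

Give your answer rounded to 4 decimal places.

Step 0: x=[6.0000 10.0000 14.0000 19.0000] v=[0.0000 -2.0000 0.0000 0.0000]
Step 1: x=[5.7500 9.0000 14.2500 19.0000] v=[-0.5000 -2.0000 0.5000 0.0000]
Step 2: x=[5.1875 8.5000 14.3750 19.0625] v=[-1.1250 -1.0000 0.2500 0.1250]
Step 3: x=[4.3906 8.6407 14.2031 19.2032] v=[-1.5938 0.2813 -0.3438 0.2813]
Max displacement = 1.5000

Answer: 1.5000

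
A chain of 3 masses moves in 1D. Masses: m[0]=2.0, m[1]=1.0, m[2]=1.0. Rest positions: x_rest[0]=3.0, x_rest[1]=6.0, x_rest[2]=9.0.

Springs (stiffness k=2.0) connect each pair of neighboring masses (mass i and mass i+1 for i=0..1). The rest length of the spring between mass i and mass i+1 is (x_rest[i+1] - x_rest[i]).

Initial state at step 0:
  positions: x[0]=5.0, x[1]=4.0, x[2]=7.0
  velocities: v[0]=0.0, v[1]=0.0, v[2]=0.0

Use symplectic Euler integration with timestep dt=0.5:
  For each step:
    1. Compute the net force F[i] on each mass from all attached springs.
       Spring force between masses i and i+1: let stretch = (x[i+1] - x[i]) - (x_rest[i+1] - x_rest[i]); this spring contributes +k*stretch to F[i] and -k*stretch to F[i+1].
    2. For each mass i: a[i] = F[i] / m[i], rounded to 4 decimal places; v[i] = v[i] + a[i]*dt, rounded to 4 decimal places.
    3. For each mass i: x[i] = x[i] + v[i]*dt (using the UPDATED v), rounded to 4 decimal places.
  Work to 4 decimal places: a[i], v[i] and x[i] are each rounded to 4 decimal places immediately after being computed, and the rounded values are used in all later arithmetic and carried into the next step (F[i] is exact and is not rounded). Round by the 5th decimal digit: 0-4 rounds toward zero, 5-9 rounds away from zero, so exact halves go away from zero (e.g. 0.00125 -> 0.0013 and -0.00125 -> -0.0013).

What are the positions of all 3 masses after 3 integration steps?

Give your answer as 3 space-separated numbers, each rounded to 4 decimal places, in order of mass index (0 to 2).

Answer: 1.9375 6.8750 10.2500

Derivation:
Step 0: x=[5.0000 4.0000 7.0000] v=[0.0000 0.0000 0.0000]
Step 1: x=[4.0000 6.0000 7.0000] v=[-2.0000 4.0000 0.0000]
Step 2: x=[2.7500 7.5000 8.0000] v=[-2.5000 3.0000 2.0000]
Step 3: x=[1.9375 6.8750 10.2500] v=[-1.6250 -1.2500 4.5000]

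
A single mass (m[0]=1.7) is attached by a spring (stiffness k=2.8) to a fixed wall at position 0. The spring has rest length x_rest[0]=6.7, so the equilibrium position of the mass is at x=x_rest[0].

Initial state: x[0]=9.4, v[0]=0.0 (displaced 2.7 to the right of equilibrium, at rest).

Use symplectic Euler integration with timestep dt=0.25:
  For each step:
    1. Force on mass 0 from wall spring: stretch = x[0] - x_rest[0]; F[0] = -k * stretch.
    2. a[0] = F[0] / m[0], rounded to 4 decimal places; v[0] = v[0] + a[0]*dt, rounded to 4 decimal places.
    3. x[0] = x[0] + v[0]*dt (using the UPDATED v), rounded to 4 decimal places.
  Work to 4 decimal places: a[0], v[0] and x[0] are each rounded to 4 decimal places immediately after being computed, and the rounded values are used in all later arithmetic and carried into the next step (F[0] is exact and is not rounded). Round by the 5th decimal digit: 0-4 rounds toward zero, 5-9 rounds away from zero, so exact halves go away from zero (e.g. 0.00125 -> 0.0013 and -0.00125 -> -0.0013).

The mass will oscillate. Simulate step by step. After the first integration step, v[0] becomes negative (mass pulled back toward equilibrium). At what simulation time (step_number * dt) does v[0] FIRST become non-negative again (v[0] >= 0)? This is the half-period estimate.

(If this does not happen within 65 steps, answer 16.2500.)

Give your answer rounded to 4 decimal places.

Answer: 2.5000

Derivation:
Step 0: x=[9.4000] v=[0.0000]
Step 1: x=[9.1221] v=[-1.1118]
Step 2: x=[8.5948] v=[-2.1091]
Step 3: x=[7.8725] v=[-2.8893]
Step 4: x=[7.0295] v=[-3.3721]
Step 5: x=[6.1526] v=[-3.5078]
Step 6: x=[5.3320] v=[-3.2824]
Step 7: x=[4.6522] v=[-2.7191]
Step 8: x=[4.1832] v=[-1.8759]
Step 9: x=[3.9733] v=[-0.8396]
Step 10: x=[4.0441] v=[0.2832]
First v>=0 after going negative at step 10, time=2.5000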